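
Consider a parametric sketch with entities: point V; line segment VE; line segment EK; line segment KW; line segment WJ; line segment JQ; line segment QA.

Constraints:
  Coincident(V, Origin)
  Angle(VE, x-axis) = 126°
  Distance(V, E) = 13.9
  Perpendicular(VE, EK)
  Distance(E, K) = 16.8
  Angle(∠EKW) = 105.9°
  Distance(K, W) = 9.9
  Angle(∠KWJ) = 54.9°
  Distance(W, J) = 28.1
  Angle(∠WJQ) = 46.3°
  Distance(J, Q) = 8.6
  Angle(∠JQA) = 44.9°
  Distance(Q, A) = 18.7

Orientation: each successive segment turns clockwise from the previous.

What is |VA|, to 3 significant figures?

5.15

∠WJQ = 46.3° gives JQ at 63.1° from the x-axis; with |JQ| = 8.6, Q = (-9.80, 14.6). ∠JQA = 44.9° gives QA at -72.0° from the x-axis; with |QA| = 18.7, A = (-4.02, -3.23). Then |VA| = |A − V| = 5.15.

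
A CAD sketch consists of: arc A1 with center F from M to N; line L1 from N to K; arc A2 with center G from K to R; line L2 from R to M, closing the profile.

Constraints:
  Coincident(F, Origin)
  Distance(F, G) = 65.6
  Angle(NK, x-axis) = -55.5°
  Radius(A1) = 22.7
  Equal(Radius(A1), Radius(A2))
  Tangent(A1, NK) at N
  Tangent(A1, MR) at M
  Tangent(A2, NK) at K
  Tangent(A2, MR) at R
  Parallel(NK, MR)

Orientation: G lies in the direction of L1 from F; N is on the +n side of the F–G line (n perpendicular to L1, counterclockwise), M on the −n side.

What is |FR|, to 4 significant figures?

69.42

The slot axis is L1's direction at -55.5°, so u = (cos -55.5°, sin -55.5°) = (0.5664, -0.8241) and n = (−sin -55.5°, cos -55.5°) = (0.8241, 0.5664). F is at the origin and G lies 65.6 along u from F, so G = 65.6·u = (37.16, -54.06). Tangency of A1 to both parallel lines with radius 22.7 puts N and M at F ± 22.7·n: N = (18.71, 12.86), M = (-18.71, -12.86). Equal radii place K and R the same way about G: K = G + 22.7·n = (55.86, -41.21), R = G − 22.7·n = (18.45, -66.92). Then |FR| = |R − F| = 69.42.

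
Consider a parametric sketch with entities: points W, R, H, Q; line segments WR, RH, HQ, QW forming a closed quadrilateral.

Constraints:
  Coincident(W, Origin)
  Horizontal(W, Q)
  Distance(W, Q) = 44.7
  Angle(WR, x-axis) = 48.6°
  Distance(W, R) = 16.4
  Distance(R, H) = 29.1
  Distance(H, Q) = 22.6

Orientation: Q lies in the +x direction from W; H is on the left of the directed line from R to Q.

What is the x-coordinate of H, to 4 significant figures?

38.39

Checks: W.y = 0.00, Q.y = 0.00 ✓; |RH| = 29.10 ✓; |HQ| = 22.60 ✓.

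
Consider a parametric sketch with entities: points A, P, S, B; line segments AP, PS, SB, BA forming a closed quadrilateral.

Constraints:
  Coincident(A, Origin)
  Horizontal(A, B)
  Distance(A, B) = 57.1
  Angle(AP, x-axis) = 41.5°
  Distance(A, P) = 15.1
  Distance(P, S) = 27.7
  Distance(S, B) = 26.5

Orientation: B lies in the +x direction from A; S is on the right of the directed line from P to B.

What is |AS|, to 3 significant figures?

33.1

Checks: |PS| = 27.70 ✓; |SB| = 26.50 ✓.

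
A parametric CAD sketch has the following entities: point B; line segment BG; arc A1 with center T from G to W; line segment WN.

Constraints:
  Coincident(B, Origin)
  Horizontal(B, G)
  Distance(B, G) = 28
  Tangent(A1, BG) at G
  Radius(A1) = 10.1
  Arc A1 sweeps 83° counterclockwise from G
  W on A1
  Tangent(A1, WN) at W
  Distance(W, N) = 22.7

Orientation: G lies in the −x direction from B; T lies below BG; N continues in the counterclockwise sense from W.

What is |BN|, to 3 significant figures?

51.5

B is at the origin; BG is horizontal with |BG| = 28.0 and G on the −x side, so G = (-28.0, 0.00). Since A1 is tangent to BG there, TG ⟂ BG, so T = G + (0, -10.1) = (-28.0, -10.1). On A1, G sits at bearing 90° from T; an 83° counterclockwise sweep puts W at bearing 173°, so W = T + 10.1·(cos 173°, sin 173°) = (-38.0, -8.87). A1 meets WN tangentially, so TW is at right angles to WN, so WN runs along (−sin 173°, cos 173°); with |WN| = 22.7, N = (-40.8, -31.4). Then |BN| = |N − B| = 51.5.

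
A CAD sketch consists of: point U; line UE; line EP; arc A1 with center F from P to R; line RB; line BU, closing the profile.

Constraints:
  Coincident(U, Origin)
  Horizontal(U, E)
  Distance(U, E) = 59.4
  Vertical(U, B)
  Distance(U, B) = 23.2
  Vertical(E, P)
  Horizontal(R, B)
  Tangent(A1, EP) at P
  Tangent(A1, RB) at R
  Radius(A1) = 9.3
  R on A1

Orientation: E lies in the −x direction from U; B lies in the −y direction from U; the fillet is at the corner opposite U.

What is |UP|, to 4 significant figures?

61.00

The virtual corner opposite U is at (-59.40, -23.20). Since A1 is tangent to EP there, FP ⟂ EP and A1 meets RB tangentially, so FR is at right angles to RB, with radius 9.3, so the center F sits 9.3 in from both sides at F = (-50.10, -13.90). That places the tangent points at P = (-59.40, -13.90) on EP and R = (-50.10, -23.20) on RB. Then |UP| = |P − U| = 61.00.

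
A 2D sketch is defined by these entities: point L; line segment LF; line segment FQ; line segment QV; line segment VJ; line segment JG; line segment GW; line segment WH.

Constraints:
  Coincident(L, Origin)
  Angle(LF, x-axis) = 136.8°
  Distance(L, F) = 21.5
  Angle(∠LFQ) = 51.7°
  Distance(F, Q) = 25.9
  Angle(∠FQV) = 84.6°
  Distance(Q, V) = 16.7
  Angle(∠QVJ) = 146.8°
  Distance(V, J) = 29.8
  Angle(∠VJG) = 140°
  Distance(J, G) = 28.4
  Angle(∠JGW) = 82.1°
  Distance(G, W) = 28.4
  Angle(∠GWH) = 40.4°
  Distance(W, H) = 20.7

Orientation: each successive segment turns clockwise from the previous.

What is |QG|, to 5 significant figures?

66.160

L is at the origin; LF runs at 136.8° with length 21.5, so F = (-15.673, 14.718). ∠LFQ = 51.7° gives FQ at 8.5000° from the x-axis; with |FQ| = 25.9, Q = (9.9427, 18.546). ∠FQV = 84.6° gives QV at -86.900° from the x-axis; with |QV| = 16.7, V = (10.846, 1.8705). ∠QVJ = 146.8° gives VJ at -120.10° from the x-axis; with |VJ| = 29.8, J = (-4.0992, -23.911). ∠VJG = 140.0° gives JG at -160.10° from the x-axis; with |JG| = 28.4, G = (-30.803, -33.578). Then |QG| = |G − Q| = 66.160.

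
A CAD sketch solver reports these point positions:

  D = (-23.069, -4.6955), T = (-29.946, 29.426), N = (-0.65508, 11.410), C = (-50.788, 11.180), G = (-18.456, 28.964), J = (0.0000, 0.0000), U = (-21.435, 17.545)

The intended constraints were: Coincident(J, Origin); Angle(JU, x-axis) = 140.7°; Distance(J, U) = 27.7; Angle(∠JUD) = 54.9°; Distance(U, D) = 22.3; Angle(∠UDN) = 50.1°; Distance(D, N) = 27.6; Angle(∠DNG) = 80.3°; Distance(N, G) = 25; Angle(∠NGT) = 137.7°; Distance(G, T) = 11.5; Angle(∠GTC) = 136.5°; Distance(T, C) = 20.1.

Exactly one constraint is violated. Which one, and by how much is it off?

Distance(T, C) = 20.1 — off by 7.60.

J = (0.00, 0.00) ✓; JU at 140.7° ✓; |JU| = 27.70 ✓; ∠JUD = 54.90° ✓; |UD| = 22.30 ✓; ∠UDN = 50.10° ✓; |DN| = 27.60 ✓; ∠DNG = 80.30° ✓; |NG| = 25.00 ✓; ∠NGT = 137.7° ✓; |GT| = 11.50 ✓; ∠GTC = 136.5° ✓; |TC| = 27.70 ✗.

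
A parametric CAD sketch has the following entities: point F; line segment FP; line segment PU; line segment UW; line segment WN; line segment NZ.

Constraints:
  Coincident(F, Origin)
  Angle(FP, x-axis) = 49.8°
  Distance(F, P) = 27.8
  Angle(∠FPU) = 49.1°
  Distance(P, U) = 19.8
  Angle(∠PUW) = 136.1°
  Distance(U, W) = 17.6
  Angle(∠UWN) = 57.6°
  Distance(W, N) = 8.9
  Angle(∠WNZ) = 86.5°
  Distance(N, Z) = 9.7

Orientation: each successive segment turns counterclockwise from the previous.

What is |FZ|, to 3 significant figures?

16.7

∠UWN = 57.6° gives WN at -13.0° from the x-axis; with |WN| = 8.9, N = (-5.71, 6.63). ∠WNZ = 86.5° gives NZ at 80.5° from the x-axis; with |NZ| = 9.7, Z = (-4.11, 16.2). Then |FZ| = |Z − F| = 16.7.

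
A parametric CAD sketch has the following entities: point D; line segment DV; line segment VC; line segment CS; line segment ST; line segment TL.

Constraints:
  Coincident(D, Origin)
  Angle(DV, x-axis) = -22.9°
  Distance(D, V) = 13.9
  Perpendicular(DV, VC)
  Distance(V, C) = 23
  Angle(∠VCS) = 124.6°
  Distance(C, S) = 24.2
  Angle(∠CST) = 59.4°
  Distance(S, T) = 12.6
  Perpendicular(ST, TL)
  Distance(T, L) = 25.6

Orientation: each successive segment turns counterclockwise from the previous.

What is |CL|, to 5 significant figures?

4.7783

D is at the origin; DV runs at -22.9° with length 13.9, so V = (12.804, -5.4088). DV ⟂ VC, so VC runs at 67.100°; with |VC| = 23.0, C = (21.754, 15.778). ∠VCS = 124.6° gives CS at 122.50° from the x-axis; with |CS| = 24.2, S = (8.7517, 36.189). ∠CST = 59.4° gives ST at -116.90° from the x-axis; with |ST| = 12.6, T = (3.0510, 24.952). ST is perpendicular to TL, so TL runs at -26.900°; with |TL| = 25.6, L = (25.881, 13.370). Then |CL| = |L − C| = 4.7783.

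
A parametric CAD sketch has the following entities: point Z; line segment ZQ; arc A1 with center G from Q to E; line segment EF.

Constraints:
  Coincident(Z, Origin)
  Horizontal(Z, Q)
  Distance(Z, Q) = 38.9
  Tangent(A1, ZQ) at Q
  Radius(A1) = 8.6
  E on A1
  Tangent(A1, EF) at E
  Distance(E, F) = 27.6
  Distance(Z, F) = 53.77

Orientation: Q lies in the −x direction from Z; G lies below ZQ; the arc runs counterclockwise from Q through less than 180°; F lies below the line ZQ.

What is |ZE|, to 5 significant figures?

48.406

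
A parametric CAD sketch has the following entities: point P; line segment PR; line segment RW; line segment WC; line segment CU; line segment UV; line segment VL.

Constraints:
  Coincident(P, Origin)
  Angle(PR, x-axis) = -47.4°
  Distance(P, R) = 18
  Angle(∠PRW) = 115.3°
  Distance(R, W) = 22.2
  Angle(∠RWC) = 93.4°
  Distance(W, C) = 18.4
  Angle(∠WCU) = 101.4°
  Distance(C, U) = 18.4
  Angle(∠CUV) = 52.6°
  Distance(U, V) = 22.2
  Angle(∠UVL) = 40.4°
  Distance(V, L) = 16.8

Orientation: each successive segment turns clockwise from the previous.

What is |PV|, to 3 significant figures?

25.7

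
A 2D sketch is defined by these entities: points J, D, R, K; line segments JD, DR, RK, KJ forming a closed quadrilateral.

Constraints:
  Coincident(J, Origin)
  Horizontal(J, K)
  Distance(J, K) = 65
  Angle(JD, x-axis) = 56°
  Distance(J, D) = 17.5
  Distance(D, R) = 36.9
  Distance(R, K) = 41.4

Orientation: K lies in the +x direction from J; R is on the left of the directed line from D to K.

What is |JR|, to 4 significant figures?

53.33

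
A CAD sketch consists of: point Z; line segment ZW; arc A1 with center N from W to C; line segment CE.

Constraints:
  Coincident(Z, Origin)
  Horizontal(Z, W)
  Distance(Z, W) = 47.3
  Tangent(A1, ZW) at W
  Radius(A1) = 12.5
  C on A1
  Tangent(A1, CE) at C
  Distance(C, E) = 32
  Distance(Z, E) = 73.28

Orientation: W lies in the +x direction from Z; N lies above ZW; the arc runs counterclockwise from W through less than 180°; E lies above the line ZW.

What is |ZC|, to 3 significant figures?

61.2

Z is at the origin; ZW is horizontal with |ZW| = 47.3 and W on the +x side, so W = (47.3, 0.00). A1 meets ZW tangentially, so NW is at right angles to ZW, so N = W + (0, 12.5) = (47.3, 12.5). Since NC ⟂ CE (tangency), |NE| = √(12.5² + 32.0²) = 34.4 regardless of where C sits on A1. So E lies on both circle(Z, 73.28) and circle(N, 34.4); the above-ZW intersection is E = (57.6, 45.3). C is the foot of the tangent from E: C = (59.8, 13.3).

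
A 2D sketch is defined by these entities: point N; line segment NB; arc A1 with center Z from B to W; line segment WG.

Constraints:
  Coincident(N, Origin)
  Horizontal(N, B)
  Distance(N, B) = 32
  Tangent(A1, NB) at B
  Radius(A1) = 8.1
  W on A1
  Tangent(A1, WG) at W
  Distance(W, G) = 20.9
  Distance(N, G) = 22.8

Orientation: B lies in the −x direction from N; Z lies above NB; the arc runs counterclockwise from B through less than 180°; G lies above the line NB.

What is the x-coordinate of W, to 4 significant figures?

-25.75

N is at the origin; NB is horizontal with |NB| = 32.0 and B on the −x side, so B = (-32.00, 0.000). Tangency of A1 to NB means the radius ZB is perpendicular to NB, so Z = B + (0, 8.1) = (-32.00, 8.100). Since ZW ⟂ WG (tangency), |ZG| = √(8.1² + 20.9²) = 22.41 regardless of where W sits on A1. So G lies on both circle(N, 22.8) and circle(Z, 22.41); the above-NB intersection is G = (-12.46, 19.09). W is the foot of the tangent from G: W = (-25.75, 2.953).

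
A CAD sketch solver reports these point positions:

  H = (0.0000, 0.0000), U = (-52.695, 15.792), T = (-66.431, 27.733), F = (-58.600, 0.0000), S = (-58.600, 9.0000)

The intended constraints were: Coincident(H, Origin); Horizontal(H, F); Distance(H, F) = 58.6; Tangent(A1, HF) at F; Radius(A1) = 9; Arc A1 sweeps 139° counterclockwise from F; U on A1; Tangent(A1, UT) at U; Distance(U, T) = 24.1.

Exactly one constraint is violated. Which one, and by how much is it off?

Distance(U, T) = 24.1 — off by 5.90.

H = (0.00, 0.00) ✓; H.y = 0.00, F.y = 0.00 ✓; |HF| = 58.60 ✓; ∠(SF, FH) = 90.00° ✓; |SF| = 9.000 ✓; bearing(S→U) − bearing(S→F) = 139.0° ✓; |SU| = 9.000 ✓; ∠(SU, UT) = 90.00° ✓; |UT| = 18.20 ✗.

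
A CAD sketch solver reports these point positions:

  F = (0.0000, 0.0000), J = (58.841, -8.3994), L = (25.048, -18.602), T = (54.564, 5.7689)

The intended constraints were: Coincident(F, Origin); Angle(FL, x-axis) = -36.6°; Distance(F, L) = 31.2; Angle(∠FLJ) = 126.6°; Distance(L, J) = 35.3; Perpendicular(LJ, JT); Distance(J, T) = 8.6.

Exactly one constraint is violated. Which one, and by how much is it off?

Distance(J, T) = 8.6 — off by 6.20.

F = (0.00, 0.00) ✓; FL at -36.60° ✓; |FL| = 31.20 ✓; ∠FLJ = 126.6° ✓; |LJ| = 35.30 ✓; ∠(LJ, JT) = 90.00° ✓; |JT| = 14.80 ✗.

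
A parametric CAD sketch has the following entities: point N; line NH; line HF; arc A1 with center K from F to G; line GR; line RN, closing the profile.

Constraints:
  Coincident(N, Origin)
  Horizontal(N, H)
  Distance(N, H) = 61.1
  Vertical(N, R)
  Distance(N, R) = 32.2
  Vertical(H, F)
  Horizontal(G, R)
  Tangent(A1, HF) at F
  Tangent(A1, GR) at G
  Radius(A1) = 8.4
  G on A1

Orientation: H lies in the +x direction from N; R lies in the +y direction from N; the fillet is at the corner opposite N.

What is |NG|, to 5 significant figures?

61.759

The virtual corner opposite N is at (61.100, 32.200). Since A1 is tangent to HF there, KF ⟂ HF and A1 meets GR tangentially, so KG is at right angles to GR, with radius 8.4, so the center K sits 8.4 in from both sides at K = (52.700, 23.800). That places the tangent points at F = (61.100, 23.800) on HF and G = (52.700, 32.200) on GR. Then |NG| = |G − N| = 61.759.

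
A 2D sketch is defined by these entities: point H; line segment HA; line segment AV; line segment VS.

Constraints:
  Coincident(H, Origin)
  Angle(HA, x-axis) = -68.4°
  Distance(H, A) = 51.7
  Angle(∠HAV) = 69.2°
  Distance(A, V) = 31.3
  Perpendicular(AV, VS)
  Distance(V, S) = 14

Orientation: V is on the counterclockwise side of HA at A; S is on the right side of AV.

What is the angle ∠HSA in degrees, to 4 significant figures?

54.17°

∠HAV = 69.2°, so AV runs at -68.4° + (180° − 69.2°) = 42.40° from the x-axis; with |AV| = 31.3, V = A + 31.3·(cos 42.40°, sin 42.40°) = (42.15, -26.96). AV ⟂ VS; with |VS| = 14.0 on the right of AV, S = V + 14.0·(0.6743, -0.7385) = (51.59, -37.30). Then cos ∠HSA = SH·SA / (|SH||SA|), giving 54.17°.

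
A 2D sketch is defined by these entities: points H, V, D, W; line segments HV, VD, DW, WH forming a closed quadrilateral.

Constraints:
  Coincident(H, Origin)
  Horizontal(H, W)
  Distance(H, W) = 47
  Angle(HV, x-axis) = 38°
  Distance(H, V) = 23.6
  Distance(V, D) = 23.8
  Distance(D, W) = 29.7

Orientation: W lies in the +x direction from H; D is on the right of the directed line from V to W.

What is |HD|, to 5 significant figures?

20.946

H is at the origin; H and W share the same y with |HW| = 47.0 and W in +x, so W = (47.0, 0). HV runs at 38.0° with |HV| = 23.6, so V = (18.597, 14.530). D is determined by |VD| = 23.8 and |DW| = 29.7 together: it lies at the intersection of circle(V, 23.8) and circle(W, 29.7). With |VW| = 31.904, the foot of the radical line on VW is 11.005 from V and the perpendicular offset is √(23.8² − 11.005²) = 21.103. Taking the right-of-VW solution: D = (18.784, -9.2697).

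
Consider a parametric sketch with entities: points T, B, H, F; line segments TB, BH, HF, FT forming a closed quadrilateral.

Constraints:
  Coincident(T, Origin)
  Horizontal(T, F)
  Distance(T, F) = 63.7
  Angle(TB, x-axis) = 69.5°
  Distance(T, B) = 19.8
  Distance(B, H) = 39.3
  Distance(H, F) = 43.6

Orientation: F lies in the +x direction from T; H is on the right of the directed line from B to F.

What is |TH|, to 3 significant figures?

29.1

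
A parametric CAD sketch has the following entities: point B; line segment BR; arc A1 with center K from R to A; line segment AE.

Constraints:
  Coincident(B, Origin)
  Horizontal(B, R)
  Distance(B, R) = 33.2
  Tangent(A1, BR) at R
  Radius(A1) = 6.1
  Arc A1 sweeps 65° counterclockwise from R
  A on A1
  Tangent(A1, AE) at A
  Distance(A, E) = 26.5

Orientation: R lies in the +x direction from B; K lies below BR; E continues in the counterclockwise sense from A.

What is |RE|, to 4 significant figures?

32.22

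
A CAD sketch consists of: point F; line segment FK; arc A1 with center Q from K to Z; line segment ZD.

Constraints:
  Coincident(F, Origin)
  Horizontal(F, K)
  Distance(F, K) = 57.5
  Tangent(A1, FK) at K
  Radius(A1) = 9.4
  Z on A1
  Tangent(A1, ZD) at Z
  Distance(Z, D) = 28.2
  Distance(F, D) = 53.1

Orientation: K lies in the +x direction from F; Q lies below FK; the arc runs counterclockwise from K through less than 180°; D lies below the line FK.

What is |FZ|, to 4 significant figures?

48.93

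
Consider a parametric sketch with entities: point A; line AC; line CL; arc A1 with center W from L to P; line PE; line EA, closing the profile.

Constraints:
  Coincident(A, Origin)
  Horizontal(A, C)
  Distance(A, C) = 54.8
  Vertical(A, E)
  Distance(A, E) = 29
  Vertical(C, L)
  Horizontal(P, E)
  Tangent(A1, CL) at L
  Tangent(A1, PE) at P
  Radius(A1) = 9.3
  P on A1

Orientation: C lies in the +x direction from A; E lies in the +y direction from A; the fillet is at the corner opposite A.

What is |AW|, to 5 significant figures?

49.582

A is at the origin; AC is horizontal with |AC| = 54.8 and C on the +x side, so C = (54.800, 0.0000). A and E share the same x with |AE| = 29.0 and E on the +y side, so E = (0.0000, 29.000). The virtual corner opposite A is at (54.800, 29.000). The tangent condition forces WL to be normal to CL and tangency of A1 to PE means the radius WP is perpendicular to PE, with radius 9.3, so the center W sits 9.3 in from both sides at W = (45.500, 19.700). Then |AW| = |W − A| = 49.582.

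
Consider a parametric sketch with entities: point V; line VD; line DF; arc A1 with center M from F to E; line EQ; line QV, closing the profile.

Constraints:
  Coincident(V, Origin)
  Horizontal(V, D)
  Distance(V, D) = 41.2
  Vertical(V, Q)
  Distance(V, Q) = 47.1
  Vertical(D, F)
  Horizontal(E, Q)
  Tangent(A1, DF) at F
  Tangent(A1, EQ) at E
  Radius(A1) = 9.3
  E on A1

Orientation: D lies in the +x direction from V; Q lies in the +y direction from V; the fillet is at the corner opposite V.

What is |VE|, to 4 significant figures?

56.89

The virtual corner opposite V is at (41.20, 47.10). A1 meets DF tangentially, so MF is at right angles to DF and the tangent condition forces ME to be normal to EQ, with radius 9.3, so the center M sits 9.3 in from both sides at M = (31.90, 37.80). That places the tangent points at F = (41.20, 37.80) on DF and E = (31.90, 47.10) on EQ. Then |VE| = |E − V| = 56.89.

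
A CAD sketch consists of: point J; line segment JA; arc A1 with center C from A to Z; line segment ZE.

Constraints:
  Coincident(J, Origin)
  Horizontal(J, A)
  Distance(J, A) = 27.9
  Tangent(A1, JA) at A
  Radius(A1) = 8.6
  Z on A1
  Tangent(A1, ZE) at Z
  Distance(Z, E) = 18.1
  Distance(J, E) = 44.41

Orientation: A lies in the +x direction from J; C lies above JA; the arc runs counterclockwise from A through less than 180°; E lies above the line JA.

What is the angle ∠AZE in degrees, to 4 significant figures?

132.7°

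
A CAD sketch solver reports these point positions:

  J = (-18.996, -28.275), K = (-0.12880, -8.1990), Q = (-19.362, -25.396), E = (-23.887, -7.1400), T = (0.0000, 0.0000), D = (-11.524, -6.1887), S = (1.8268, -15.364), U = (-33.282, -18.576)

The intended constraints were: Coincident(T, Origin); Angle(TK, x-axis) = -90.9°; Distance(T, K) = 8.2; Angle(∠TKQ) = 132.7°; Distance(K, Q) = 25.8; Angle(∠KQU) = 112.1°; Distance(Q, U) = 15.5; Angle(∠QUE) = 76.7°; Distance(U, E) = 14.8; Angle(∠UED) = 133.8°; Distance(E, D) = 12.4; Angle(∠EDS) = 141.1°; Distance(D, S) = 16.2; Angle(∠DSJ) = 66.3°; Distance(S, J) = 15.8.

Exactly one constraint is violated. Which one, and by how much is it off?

Distance(S, J) = 15.8 — off by 8.70.

T = (0.00, 0.00) ✓; TK at -90.90° ✓; |TK| = 8.200 ✓; ∠TKQ = 132.7° ✓; |KQ| = 25.80 ✓; ∠KQU = 112.1° ✓; |QU| = 15.50 ✓; ∠QUE = 76.70° ✓; |UE| = 14.80 ✓; ∠UED = 133.8° ✓; |ED| = 12.40 ✓; ∠EDS = 141.1° ✓; |DS| = 16.20 ✓; ∠DSJ = 66.30° ✓; |SJ| = 24.50 ✗.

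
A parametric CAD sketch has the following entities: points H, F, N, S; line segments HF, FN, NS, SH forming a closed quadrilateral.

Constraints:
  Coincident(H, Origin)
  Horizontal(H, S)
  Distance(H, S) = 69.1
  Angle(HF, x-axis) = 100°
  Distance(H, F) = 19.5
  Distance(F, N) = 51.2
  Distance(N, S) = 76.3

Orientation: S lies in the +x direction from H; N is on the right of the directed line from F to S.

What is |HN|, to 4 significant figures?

31.90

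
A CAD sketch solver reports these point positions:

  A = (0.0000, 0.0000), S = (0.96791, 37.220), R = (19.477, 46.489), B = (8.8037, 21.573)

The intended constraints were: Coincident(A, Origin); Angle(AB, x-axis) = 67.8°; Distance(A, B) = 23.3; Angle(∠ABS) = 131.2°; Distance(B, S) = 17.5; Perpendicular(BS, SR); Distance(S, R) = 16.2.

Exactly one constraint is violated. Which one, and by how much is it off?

Distance(S, R) = 16.2 — off by 4.50.

A = (0.00, 0.00) ✓; AB at 67.80° ✓; |AB| = 23.30 ✓; ∠ABS = 131.2° ✓; |BS| = 17.50 ✓; ∠(BS, SR) = 90.00° ✓; |SR| = 20.70 ✗.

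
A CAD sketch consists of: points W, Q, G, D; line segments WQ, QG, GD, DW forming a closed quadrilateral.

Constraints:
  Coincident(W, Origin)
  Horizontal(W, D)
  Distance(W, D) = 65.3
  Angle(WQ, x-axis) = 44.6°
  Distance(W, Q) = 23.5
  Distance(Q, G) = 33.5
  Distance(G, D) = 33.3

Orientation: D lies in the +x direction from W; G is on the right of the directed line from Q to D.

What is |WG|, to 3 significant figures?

36.3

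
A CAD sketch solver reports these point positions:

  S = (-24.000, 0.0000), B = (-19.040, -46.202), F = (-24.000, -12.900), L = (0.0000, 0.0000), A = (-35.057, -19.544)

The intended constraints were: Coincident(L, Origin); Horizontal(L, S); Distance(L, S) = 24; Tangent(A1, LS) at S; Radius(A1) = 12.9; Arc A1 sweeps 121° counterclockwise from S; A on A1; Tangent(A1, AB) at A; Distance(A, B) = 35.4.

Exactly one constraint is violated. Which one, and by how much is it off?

Distance(A, B) = 35.4 — off by 4.30.

L = (0.00, 0.00) ✓; L.y = 0.00, S.y = 0.00 ✓; |LS| = 24.00 ✓; ∠(FS, SL) = 90.00° ✓; |FS| = 12.90 ✓; bearing(F→A) − bearing(F→S) = 121.0° ✓; |FA| = 12.90 ✓; ∠(FA, AB) = 90.00° ✓; |AB| = 31.10 ✗.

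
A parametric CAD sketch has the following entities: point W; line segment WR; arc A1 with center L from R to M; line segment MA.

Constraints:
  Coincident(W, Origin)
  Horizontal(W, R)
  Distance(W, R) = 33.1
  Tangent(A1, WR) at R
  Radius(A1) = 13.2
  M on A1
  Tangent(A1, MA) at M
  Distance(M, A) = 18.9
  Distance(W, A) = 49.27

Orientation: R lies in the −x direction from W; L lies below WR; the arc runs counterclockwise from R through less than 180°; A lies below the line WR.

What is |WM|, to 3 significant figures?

48.6

Checks: ∠(LR, RW) = 90.00° ✓; |LR| = 13.20 ✓; |LM| = 13.20 ✓; ∠(LM, MA) = 90.00° ✓; |MA| = 18.90 ✓; |WA| = 49.27 ✓.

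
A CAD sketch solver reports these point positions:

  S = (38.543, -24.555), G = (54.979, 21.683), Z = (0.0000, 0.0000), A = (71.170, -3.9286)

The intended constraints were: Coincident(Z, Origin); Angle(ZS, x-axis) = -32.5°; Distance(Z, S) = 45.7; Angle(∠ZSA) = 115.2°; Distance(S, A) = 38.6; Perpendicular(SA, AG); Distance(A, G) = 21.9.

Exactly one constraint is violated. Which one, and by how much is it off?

Distance(A, G) = 21.9 — off by 8.40.

Z = (0.00, 0.00) ✓; ZS at -32.50° ✓; |ZS| = 45.70 ✓; ∠ZSA = 115.2° ✓; |SA| = 38.60 ✓; ∠(SA, AG) = 90.00° ✓; |AG| = 30.30 ✗.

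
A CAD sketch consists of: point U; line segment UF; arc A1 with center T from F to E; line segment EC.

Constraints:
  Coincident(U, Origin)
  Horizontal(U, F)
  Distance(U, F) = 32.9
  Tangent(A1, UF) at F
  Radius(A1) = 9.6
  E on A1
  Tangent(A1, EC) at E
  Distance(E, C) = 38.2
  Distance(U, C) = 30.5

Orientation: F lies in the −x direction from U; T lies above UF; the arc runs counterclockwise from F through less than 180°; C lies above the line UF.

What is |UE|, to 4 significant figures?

26.14

U is at the origin; UF is horizontal with |UF| = 32.9 and F on the −x side, so F = (-32.90, 0.000). A1 meets UF tangentially, so TF is at right angles to UF, so T = F + (0, 9.6) = (-32.90, 9.600). Since TE ⟂ EC (tangency), |TC| = √(9.6² + 38.2²) = 39.39 regardless of where E sits on A1. So C lies on both circle(U, 30.5) and circle(T, 39.39); the above-UF intersection is C = (0.4879, 30.50). E is the foot of the tangent from C: E = (-25.98, 2.949).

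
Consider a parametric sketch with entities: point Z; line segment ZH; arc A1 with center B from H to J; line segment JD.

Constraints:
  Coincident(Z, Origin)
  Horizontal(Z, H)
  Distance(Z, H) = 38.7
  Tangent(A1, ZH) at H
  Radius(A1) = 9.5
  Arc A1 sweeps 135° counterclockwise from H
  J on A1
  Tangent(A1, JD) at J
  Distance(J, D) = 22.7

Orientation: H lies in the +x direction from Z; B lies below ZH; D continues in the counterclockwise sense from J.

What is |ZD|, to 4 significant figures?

57.87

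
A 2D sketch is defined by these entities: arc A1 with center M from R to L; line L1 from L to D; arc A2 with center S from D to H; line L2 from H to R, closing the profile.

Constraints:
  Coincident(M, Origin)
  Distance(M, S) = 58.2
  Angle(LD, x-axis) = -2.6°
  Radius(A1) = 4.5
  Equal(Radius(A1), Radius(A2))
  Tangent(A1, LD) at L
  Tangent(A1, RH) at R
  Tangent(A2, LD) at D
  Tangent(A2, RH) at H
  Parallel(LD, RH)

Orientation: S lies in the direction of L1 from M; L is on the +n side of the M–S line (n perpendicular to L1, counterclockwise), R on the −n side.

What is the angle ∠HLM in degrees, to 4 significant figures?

81.21°

Tangency of A1 to both parallel lines with radius 4.5 puts L and R at M ± 4.5·n: L = (0.2041, 4.495), R = (-0.2041, -4.495). Equal radii place D and H the same way about S: D = S + 4.5·n = (58.34, 1.855), H = S − 4.5·n = (57.94, -7.135). Then cos ∠HLM = LH·LM / (|LH||LM|), giving 81.21°.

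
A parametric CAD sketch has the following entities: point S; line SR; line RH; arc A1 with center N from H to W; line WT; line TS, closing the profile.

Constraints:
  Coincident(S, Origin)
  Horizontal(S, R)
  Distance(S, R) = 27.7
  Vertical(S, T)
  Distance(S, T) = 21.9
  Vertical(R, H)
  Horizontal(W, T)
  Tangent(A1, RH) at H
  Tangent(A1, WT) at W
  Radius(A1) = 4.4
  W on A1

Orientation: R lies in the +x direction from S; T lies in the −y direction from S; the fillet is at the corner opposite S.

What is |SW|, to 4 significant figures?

31.98

The virtual corner opposite S is at (27.70, -21.90). Tangency of A1 to RH means the radius NH is perpendicular to RH and since A1 is tangent to WT there, NW ⟂ WT, with radius 4.4, so the center N sits 4.4 in from both sides at N = (23.30, -17.50). That places the tangent points at H = (27.70, -17.50) on RH and W = (23.30, -21.90) on WT. Then |SW| = |W − S| = 31.98.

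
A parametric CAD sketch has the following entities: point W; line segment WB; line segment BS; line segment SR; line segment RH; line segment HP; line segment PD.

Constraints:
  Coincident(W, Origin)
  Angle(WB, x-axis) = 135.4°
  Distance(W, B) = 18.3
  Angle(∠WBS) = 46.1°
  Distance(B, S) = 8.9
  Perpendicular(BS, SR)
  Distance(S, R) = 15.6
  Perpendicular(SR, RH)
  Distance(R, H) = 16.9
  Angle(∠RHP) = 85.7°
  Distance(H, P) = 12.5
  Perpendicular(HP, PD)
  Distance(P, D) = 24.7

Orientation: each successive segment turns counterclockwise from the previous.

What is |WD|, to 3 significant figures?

9.54

W is at the origin; WB runs at 135.4° with length 18.3, so B = (-13.0, 12.8). ∠WBS = 46.1° gives BS at -90.7° from the x-axis; with |BS| = 8.9, S = (-13.1, 3.95). BS is perpendicular to SR, so SR runs at -0.700°; with |SR| = 15.6, R = (2.46, 3.76). SR ⟂ RH, so RH runs at 89.3°; with |RH| = 16.9, H = (2.67, 20.7). ∠RHP = 85.7° gives HP at -176° from the x-axis; with |HP| = 12.5, P = (-9.81, 19.9). HP ⟂ PD, so PD runs at -86.4°; with |PD| = 24.7, D = (-8.26, -4.78). Then |WD| = |D − W| = 9.54.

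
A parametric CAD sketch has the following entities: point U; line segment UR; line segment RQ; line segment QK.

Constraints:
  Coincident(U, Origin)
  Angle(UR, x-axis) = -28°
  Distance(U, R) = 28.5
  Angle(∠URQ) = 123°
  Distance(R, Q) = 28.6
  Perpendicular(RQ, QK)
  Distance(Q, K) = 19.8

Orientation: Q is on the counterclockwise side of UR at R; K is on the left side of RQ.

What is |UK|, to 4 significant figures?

44.31

U is at the origin; UR runs at -28.0° with length 28.5, so R = 28.5·(cos -28.0°, sin -28.0°) = (25.16, -13.38). ∠URQ = 123.0°, so RQ runs at -28.0° + (180° − 123.0°) = 29.00° from the x-axis; with |RQ| = 28.6, Q = R + 28.6·(cos 29.00°, sin 29.00°) = (50.18, 0.4856). RQ ⟂ QK; with |QK| = 19.8 on the left of RQ, K = Q + 19.8·(-0.4848, 0.8746) = (40.58, 17.80). Then |UK| = |K − U| = 44.31.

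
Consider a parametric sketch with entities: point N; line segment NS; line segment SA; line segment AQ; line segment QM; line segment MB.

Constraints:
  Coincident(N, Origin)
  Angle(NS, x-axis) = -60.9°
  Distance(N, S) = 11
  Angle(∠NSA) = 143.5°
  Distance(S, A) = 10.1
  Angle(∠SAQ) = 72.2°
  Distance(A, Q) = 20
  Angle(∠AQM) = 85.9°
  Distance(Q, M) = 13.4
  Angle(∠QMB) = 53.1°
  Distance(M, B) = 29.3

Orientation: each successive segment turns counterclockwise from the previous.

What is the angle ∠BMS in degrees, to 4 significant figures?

27.78°

N is at the origin; NS runs at -60.9° with length 11.0, so S = (5.350, -9.611). ∠NSA = 143.5° gives SA at -24.40° from the x-axis; with |SA| = 10.1, A = (14.55, -13.78). ∠SAQ = 72.2° gives AQ at 83.40° from the x-axis; with |AQ| = 20.0, Q = (16.85, 6.084). ∠AQM = 85.9° gives QM at 177.5° from the x-axis; with |QM| = 13.4, M = (3.459, 6.668). ∠QMB = 53.1° gives MB at -55.60° from the x-axis; with |MB| = 29.3, B = (20.01, -17.51). Then cos ∠BMS = MB·MS / (|MB||MS|), giving 27.78°.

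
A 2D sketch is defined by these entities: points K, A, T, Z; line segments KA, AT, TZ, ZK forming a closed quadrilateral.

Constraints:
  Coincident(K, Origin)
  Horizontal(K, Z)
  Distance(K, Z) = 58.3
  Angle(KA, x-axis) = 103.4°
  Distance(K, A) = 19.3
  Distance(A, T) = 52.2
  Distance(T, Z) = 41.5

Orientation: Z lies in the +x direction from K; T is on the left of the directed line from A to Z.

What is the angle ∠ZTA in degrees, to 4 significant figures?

87.96°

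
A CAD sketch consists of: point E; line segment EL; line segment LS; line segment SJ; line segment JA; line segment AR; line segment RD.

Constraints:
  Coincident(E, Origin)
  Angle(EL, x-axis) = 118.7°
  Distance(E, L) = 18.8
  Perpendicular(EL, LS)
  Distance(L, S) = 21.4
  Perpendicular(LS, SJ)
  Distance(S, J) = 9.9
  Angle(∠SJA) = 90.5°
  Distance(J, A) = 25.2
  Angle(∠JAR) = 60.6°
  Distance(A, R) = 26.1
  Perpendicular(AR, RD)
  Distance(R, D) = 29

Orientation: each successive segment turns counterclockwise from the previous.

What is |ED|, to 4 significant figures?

38.43

E is at the origin; EL runs at 118.7° with length 18.8, so L = (-9.028, 16.49). The perpendicularity gives LS at right angles to EL, so LS runs at -151.3°; with |LS| = 21.4, S = (-27.80, 6.214). LS is perpendicular to SJ, so SJ runs at -61.30°; with |SJ| = 9.9, J = (-23.04, -2.470). ∠SJA = 90.5° gives JA at 28.20° from the x-axis; with |JA| = 25.2, A = (-0.8361, 9.438). ∠JAR = 60.6° gives AR at 147.6° from the x-axis; with |AR| = 26.1, R = (-22.87, 23.42). AR ⟂ RD, so RD runs at -122.4°; with |RD| = 29.0, D = (-38.41, -1.062). Then |ED| = |D − E| = 38.43.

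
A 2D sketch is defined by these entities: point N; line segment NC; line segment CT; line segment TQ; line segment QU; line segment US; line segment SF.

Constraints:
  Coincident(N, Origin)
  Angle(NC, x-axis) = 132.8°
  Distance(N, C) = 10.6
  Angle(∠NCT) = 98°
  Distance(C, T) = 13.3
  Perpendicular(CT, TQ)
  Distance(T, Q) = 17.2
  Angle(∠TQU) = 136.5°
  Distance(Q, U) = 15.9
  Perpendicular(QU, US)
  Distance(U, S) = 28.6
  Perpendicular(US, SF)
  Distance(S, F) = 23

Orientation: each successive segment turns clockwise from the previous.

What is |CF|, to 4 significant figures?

8.054

N is at the origin; NC runs at 132.8° with length 10.6, so C = (-7.202, 7.778). ∠NCT = 98.0° gives CT at 50.80° from the x-axis; with |CT| = 13.3, T = (1.204, 18.08). The perpendicularity gives TQ at right angles to CT, so TQ runs at -39.20°; with |TQ| = 17.2, Q = (14.53, 7.213). ∠TQU = 136.5° gives QU at -82.70° from the x-axis; with |QU| = 15.9, U = (16.55, -8.558). QU ⟂ US, so US runs at -172.7°; with |US| = 28.6, S = (-11.81, -12.19). US is perpendicular to SF, so SF runs at 97.30°; with |SF| = 23.0, F = (-14.74, 10.62). Then |CF| = |F − C| = 8.054.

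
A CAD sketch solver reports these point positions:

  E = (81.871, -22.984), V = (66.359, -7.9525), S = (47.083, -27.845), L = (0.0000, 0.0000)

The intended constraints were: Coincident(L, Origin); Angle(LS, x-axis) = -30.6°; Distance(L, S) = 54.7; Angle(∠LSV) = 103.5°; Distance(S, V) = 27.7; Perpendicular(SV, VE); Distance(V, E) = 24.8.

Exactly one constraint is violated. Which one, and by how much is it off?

Distance(V, E) = 24.8 — off by 3.20.

L = (0.00, 0.00) ✓; LS at -30.60° ✓; |LS| = 54.70 ✓; ∠LSV = 103.5° ✓; |SV| = 27.70 ✓; ∠(SV, VE) = 90.00° ✓; |VE| = 21.60 ✗.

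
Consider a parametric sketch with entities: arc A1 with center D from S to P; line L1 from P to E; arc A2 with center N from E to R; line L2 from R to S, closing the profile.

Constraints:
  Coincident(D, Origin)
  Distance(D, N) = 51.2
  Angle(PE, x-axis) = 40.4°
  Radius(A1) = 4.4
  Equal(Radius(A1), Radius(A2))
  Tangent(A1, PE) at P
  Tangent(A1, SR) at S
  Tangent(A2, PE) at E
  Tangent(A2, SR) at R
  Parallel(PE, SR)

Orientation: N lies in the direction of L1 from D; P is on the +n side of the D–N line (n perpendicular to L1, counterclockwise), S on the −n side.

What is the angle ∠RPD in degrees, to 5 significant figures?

80.248°

The slot axis is L1's direction at 40.4°, so u = (cos 40.4°, sin 40.4°) = (0.76154, 0.64812) and n = (−sin 40.4°, cos 40.4°) = (-0.64812, 0.76154). D is at the origin and N lies 51.2 along u from D, so N = 51.2·u = (38.991, 33.184). Tangency of A1 to both parallel lines with radius 4.4 puts P and S at D ± 4.4·n: P = (-2.8517, 3.3508), S = (2.8517, -3.3508). Equal radii place E and R the same way about N: E = N + 4.4·n = (36.139, 36.535), R = N − 4.4·n = (41.842, 29.833). Then cos ∠RPD = PR·PD / (|PR||PD|), giving 80.248°.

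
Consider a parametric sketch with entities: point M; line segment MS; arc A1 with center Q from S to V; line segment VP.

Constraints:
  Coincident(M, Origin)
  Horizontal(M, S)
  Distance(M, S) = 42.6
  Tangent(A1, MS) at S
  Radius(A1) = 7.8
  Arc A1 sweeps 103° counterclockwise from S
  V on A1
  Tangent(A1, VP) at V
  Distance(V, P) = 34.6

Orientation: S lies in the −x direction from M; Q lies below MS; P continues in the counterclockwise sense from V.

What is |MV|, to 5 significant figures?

51.101

M is at the origin; M and S share the same y with |MS| = 42.6 and S on the −x side, so S = (-42.600, 0.0000). A1 meets MS tangentially, so QS is at right angles to MS, so Q = S + (0, -7.8) = (-42.600, -7.8000). On A1, S sits at bearing 90° from Q; a 103° counterclockwise sweep puts V at bearing 193°, so V = Q + 7.8·(cos 193°, sin 193°) = (-50.200, -9.5546). Then |MV| = |V − M| = 51.101.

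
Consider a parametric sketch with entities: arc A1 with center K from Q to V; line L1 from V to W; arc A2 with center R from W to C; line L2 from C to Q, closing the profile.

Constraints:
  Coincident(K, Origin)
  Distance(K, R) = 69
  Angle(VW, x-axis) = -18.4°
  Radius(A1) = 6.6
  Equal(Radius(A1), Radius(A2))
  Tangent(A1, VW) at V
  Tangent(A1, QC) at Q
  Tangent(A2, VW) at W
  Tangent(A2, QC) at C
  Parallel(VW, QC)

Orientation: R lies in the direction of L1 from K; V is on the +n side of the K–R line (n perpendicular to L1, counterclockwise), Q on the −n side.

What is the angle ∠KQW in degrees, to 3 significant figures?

79.2°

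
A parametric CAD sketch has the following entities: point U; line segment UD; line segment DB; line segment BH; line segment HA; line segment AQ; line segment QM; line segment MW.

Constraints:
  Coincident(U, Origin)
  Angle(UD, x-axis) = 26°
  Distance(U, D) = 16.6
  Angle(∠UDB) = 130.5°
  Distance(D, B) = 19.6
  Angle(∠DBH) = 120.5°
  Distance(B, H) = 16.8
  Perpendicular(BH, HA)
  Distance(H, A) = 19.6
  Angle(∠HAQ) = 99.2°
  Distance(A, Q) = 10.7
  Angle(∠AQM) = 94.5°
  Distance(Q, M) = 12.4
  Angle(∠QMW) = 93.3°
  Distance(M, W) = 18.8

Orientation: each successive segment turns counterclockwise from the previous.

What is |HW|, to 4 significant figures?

5.853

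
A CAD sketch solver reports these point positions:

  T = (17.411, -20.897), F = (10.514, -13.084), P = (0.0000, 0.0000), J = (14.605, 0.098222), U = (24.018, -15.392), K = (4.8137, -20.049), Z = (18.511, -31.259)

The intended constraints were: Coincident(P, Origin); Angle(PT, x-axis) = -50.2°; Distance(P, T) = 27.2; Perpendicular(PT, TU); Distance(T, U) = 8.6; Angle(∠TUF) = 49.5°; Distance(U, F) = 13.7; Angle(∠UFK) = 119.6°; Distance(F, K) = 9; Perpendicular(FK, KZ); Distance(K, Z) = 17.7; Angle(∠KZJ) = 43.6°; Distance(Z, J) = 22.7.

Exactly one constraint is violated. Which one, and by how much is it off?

Distance(Z, J) = 22.7 — off by 8.90.

P = (0.00, 0.00) ✓; PT at -50.20° ✓; |PT| = 27.20 ✓; ∠(PT, TU) = 90.00° ✓; |TU| = 8.600 ✓; ∠TUF = 49.50° ✓; |UF| = 13.70 ✓; ∠UFK = 119.6° ✓; |FK| = 9.000 ✓; ∠(FK, KZ) = 90.00° ✓; |KZ| = 17.70 ✓; ∠KZJ = 43.60° ✓; |ZJ| = 31.60 ✗.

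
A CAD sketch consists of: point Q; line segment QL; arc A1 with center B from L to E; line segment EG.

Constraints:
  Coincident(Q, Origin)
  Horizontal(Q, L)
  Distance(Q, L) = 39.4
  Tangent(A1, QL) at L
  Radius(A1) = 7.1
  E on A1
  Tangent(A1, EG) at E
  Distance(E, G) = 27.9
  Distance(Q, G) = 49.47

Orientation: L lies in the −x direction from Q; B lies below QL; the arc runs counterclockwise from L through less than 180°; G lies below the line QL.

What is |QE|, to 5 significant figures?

46.958

Checks: |BE| = 7.100 ✓; ∠(BE, EG) = 90.00° ✓; |EG| = 27.90 ✓; |QG| = 49.47 ✓.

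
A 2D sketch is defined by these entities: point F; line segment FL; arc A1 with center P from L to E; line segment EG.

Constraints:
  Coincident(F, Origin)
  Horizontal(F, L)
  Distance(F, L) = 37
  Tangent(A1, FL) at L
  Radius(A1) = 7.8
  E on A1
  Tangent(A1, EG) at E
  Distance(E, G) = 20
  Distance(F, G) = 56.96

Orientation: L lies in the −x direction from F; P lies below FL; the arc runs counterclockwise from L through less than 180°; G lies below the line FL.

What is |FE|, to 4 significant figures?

44.42

Checks: |PE| = 7.800 ✓; ∠(PE, EG) = 90.00° ✓; |EG| = 20.00 ✓; |FG| = 56.96 ✓.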